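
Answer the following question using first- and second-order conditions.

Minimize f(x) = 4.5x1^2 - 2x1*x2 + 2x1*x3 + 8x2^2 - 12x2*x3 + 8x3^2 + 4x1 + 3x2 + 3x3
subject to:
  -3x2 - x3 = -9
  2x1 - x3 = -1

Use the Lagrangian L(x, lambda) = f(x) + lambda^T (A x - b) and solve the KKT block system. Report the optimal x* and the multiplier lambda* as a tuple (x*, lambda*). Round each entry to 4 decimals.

Form the Lagrangian:
  L(x, lambda) = (1/2) x^T Q x + c^T x + lambda^T (A x - b)
Stationarity (grad_x L = 0): Q x + c + A^T lambda = 0.
Primal feasibility: A x = b.

This gives the KKT block system:
  [ Q   A^T ] [ x     ]   [-c ]
  [ A    0  ] [ lambda ] = [ b ]

Solving the linear system:
  x*      = (0.3891, 2.4072, 1.7783)
  lambda* = (6.4661, -3.1222)
  f(x*)   = 34.5928

x* = (0.3891, 2.4072, 1.7783), lambda* = (6.4661, -3.1222)


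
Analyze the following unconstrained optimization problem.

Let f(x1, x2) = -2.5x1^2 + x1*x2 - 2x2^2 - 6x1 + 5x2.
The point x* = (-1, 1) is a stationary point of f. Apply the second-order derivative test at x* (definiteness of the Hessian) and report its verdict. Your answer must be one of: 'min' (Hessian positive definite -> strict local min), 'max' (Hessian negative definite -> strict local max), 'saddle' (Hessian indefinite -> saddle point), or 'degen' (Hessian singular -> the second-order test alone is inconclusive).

Compute the Hessian H = grad^2 f:
  H = [[-5, 1], [1, -4]]
Verify stationarity: grad f(x*) = H x* + g = (0, 0).
Eigenvalues of H: -5.618, -3.382.
Both eigenvalues < 0, so H is negative definite -> x* is a strict local max.

max


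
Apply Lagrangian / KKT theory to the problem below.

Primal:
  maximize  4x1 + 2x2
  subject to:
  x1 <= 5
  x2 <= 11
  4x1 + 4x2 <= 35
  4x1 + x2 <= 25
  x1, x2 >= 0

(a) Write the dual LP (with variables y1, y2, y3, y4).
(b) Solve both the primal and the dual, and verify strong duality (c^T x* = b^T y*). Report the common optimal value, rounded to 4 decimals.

The standard primal-dual pair for 'max c^T x s.t. A x <= b, x >= 0' is:
  Dual:  min b^T y  s.t.  A^T y >= c,  y >= 0.

So the dual LP is:
  minimize  5y1 + 11y2 + 35y3 + 25y4
  subject to:
    y1 + 4y3 + 4y4 >= 4
    y2 + 4y3 + y4 >= 2
    y1, y2, y3, y4 >= 0

Solving the primal: x* = (5, 3.75).
  primal value c^T x* = 27.5.
Solving the dual: y* = (2, 0, 0.5, 0).
  dual value b^T y* = 27.5.
Strong duality: c^T x* = b^T y*. Confirmed.

27.5


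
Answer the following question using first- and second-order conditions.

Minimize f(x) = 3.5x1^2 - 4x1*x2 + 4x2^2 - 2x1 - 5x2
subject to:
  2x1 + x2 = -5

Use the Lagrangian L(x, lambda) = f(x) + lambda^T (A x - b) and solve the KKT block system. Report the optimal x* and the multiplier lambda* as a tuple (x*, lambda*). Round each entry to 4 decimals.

Form the Lagrangian:
  L(x, lambda) = (1/2) x^T Q x + c^T x + lambda^T (A x - b)
Stationarity (grad_x L = 0): Q x + c + A^T lambda = 0.
Primal feasibility: A x = b.

This gives the KKT block system:
  [ Q   A^T ] [ x     ]   [-c ]
  [ A    0  ] [ lambda ] = [ b ]

Solving the linear system:
  x*      = (-1.9636, -1.0727)
  lambda* = (5.7273)
  f(x*)   = 18.9636

x* = (-1.9636, -1.0727), lambda* = (5.7273)


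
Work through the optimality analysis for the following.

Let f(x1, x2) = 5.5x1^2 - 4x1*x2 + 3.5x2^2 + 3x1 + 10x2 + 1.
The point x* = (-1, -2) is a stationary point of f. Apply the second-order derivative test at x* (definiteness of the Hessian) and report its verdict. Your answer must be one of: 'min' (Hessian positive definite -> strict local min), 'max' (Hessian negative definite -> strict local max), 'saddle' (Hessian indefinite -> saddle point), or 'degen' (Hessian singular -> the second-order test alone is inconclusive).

Compute the Hessian H = grad^2 f:
  H = [[11, -4], [-4, 7]]
Verify stationarity: grad f(x*) = H x* + g = (0, 0).
Eigenvalues of H: 4.5279, 13.4721.
Both eigenvalues > 0, so H is positive definite -> x* is a strict local min.

min


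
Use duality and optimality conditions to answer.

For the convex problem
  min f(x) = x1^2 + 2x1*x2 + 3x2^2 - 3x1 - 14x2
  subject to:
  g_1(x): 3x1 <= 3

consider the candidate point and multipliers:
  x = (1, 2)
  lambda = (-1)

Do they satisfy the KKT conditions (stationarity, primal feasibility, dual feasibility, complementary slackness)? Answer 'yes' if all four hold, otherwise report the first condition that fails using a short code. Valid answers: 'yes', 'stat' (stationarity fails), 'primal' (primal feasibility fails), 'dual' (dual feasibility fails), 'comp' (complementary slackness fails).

Gradient of f: grad f(x) = Q x + c = (3, 0)
Constraint values g_i(x) = a_i^T x - b_i:
  g_1((1, 2)) = 0
Stationarity residual: grad f(x) + sum_i lambda_i a_i = (0, 0)
  -> stationarity OK
Primal feasibility (all g_i <= 0): OK
Dual feasibility (all lambda_i >= 0): FAILS
Complementary slackness (lambda_i * g_i(x) = 0 for all i): OK

Verdict: the first failing condition is dual_feasibility -> dual.

dual


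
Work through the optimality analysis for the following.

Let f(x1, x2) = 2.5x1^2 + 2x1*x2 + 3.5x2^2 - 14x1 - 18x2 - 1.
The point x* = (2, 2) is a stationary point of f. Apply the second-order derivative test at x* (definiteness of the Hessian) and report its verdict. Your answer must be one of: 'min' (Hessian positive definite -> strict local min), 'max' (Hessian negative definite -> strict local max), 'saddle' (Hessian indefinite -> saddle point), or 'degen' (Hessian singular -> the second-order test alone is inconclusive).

Compute the Hessian H = grad^2 f:
  H = [[5, 2], [2, 7]]
Verify stationarity: grad f(x*) = H x* + g = (0, 0).
Eigenvalues of H: 3.7639, 8.2361.
Both eigenvalues > 0, so H is positive definite -> x* is a strict local min.

min


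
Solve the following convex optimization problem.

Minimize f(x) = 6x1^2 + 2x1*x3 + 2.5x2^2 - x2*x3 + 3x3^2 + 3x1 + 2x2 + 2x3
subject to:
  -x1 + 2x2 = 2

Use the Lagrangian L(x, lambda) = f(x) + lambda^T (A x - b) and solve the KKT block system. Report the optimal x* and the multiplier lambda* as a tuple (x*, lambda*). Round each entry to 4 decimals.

Form the Lagrangian:
  L(x, lambda) = (1/2) x^T Q x + c^T x + lambda^T (A x - b)
Stationarity (grad_x L = 0): Q x + c + A^T lambda = 0.
Primal feasibility: A x = b.

This gives the KKT block system:
  [ Q   A^T ] [ x     ]   [-c ]
  [ A    0  ] [ lambda ] = [ b ]

Solving the linear system:
  x*      = (-0.4854, 0.7573, -0.0453)
  lambda* = (-2.9159)
  f(x*)   = 2.8997

x* = (-0.4854, 0.7573, -0.0453), lambda* = (-2.9159)


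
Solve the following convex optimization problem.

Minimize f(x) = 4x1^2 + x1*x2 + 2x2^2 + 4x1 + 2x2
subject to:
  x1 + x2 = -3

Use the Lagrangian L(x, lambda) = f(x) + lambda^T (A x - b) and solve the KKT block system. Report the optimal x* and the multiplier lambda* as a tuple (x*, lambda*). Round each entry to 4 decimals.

Form the Lagrangian:
  L(x, lambda) = (1/2) x^T Q x + c^T x + lambda^T (A x - b)
Stationarity (grad_x L = 0): Q x + c + A^T lambda = 0.
Primal feasibility: A x = b.

This gives the KKT block system:
  [ Q   A^T ] [ x     ]   [-c ]
  [ A    0  ] [ lambda ] = [ b ]

Solving the linear system:
  x*      = (-1.1, -1.9)
  lambda* = (6.7)
  f(x*)   = 5.95

x* = (-1.1, -1.9), lambda* = (6.7)


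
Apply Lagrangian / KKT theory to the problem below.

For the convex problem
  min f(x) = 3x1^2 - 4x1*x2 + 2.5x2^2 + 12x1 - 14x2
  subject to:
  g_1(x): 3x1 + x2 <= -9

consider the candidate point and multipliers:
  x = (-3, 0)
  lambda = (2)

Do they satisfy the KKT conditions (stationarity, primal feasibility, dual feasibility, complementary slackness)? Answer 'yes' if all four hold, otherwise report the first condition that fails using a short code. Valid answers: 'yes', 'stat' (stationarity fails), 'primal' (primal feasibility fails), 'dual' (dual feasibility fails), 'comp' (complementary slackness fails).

Gradient of f: grad f(x) = Q x + c = (-6, -2)
Constraint values g_i(x) = a_i^T x - b_i:
  g_1((-3, 0)) = 0
Stationarity residual: grad f(x) + sum_i lambda_i a_i = (0, 0)
  -> stationarity OK
Primal feasibility (all g_i <= 0): OK
Dual feasibility (all lambda_i >= 0): OK
Complementary slackness (lambda_i * g_i(x) = 0 for all i): OK

Verdict: yes, KKT holds.

yes


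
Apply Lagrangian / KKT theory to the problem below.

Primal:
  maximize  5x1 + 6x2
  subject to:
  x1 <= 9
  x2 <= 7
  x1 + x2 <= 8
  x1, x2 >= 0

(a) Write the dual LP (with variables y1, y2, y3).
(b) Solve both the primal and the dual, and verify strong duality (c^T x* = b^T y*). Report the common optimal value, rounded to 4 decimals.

The standard primal-dual pair for 'max c^T x s.t. A x <= b, x >= 0' is:
  Dual:  min b^T y  s.t.  A^T y >= c,  y >= 0.

So the dual LP is:
  minimize  9y1 + 7y2 + 8y3
  subject to:
    y1 + y3 >= 5
    y2 + y3 >= 6
    y1, y2, y3 >= 0

Solving the primal: x* = (1, 7).
  primal value c^T x* = 47.
Solving the dual: y* = (0, 1, 5).
  dual value b^T y* = 47.
Strong duality: c^T x* = b^T y*. Confirmed.

47


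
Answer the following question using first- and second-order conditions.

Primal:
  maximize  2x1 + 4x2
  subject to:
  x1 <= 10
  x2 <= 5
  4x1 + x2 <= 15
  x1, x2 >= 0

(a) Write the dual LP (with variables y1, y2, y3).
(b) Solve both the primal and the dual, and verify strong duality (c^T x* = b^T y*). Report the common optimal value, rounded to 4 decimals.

The standard primal-dual pair for 'max c^T x s.t. A x <= b, x >= 0' is:
  Dual:  min b^T y  s.t.  A^T y >= c,  y >= 0.

So the dual LP is:
  minimize  10y1 + 5y2 + 15y3
  subject to:
    y1 + 4y3 >= 2
    y2 + y3 >= 4
    y1, y2, y3 >= 0

Solving the primal: x* = (2.5, 5).
  primal value c^T x* = 25.
Solving the dual: y* = (0, 3.5, 0.5).
  dual value b^T y* = 25.
Strong duality: c^T x* = b^T y*. Confirmed.

25


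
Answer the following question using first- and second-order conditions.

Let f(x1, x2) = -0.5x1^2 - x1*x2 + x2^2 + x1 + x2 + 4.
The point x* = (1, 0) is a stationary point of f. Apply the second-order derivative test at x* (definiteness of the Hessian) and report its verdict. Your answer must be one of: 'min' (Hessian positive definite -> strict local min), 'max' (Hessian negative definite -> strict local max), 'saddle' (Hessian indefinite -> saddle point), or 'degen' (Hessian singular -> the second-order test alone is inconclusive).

Compute the Hessian H = grad^2 f:
  H = [[-1, -1], [-1, 2]]
Verify stationarity: grad f(x*) = H x* + g = (0, 0).
Eigenvalues of H: -1.3028, 2.3028.
Eigenvalues have mixed signs, so H is indefinite -> x* is a saddle point.

saddle


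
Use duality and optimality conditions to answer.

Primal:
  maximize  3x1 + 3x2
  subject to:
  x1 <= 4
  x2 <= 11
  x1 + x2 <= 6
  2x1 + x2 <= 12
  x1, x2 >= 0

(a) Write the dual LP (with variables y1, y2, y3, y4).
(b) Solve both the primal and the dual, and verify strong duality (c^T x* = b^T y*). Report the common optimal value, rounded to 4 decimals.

The standard primal-dual pair for 'max c^T x s.t. A x <= b, x >= 0' is:
  Dual:  min b^T y  s.t.  A^T y >= c,  y >= 0.

So the dual LP is:
  minimize  4y1 + 11y2 + 6y3 + 12y4
  subject to:
    y1 + y3 + 2y4 >= 3
    y2 + y3 + y4 >= 3
    y1, y2, y3, y4 >= 0

Solving the primal: x* = (4, 2).
  primal value c^T x* = 18.
Solving the dual: y* = (0, 0, 3, 0).
  dual value b^T y* = 18.
Strong duality: c^T x* = b^T y*. Confirmed.

18


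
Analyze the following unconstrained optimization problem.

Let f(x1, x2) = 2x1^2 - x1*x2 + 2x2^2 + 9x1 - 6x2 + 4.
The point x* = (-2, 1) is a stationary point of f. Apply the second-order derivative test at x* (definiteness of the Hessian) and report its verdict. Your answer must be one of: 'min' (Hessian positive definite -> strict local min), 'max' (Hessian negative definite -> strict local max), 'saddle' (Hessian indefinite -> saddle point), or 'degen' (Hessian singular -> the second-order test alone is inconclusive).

Compute the Hessian H = grad^2 f:
  H = [[4, -1], [-1, 4]]
Verify stationarity: grad f(x*) = H x* + g = (0, 0).
Eigenvalues of H: 3, 5.
Both eigenvalues > 0, so H is positive definite -> x* is a strict local min.

min


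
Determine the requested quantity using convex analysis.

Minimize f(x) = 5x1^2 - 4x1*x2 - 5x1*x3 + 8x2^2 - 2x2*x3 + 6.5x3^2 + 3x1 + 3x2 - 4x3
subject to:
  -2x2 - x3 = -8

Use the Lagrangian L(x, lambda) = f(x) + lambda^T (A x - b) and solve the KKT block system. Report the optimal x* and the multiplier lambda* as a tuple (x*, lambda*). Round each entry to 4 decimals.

Form the Lagrangian:
  L(x, lambda) = (1/2) x^T Q x + c^T x + lambda^T (A x - b)
Stationarity (grad_x L = 0): Q x + c + A^T lambda = 0.
Primal feasibility: A x = b.

This gives the KKT block system:
  [ Q   A^T ] [ x     ]   [-c ]
  [ A    0  ] [ lambda ] = [ b ]

Solving the linear system:
  x*      = (2.1188, 2.6354, 2.7293)
  lambda* = (15.616)
  f(x*)   = 64.1367

x* = (2.1188, 2.6354, 2.7293), lambda* = (15.616)


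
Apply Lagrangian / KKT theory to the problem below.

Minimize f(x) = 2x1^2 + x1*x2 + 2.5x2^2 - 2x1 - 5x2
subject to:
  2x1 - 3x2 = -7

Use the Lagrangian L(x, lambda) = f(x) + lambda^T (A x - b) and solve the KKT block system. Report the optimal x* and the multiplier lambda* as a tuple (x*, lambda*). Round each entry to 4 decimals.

Form the Lagrangian:
  L(x, lambda) = (1/2) x^T Q x + c^T x + lambda^T (A x - b)
Stationarity (grad_x L = 0): Q x + c + A^T lambda = 0.
Primal feasibility: A x = b.

This gives the KKT block system:
  [ Q   A^T ] [ x     ]   [-c ]
  [ A    0  ] [ lambda ] = [ b ]

Solving the linear system:
  x*      = (-0.6324, 1.9118)
  lambda* = (1.3088)
  f(x*)   = 0.4338

x* = (-0.6324, 1.9118), lambda* = (1.3088)


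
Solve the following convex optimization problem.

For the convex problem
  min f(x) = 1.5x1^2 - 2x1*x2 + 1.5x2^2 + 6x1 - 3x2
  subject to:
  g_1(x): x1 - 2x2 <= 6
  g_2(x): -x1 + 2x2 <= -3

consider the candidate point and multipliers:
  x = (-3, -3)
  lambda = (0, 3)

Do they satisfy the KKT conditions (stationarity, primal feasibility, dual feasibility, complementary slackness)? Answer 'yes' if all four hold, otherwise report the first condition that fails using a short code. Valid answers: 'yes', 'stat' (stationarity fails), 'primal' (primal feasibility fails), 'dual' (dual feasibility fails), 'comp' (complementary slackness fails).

Gradient of f: grad f(x) = Q x + c = (3, -6)
Constraint values g_i(x) = a_i^T x - b_i:
  g_1((-3, -3)) = -3
  g_2((-3, -3)) = 0
Stationarity residual: grad f(x) + sum_i lambda_i a_i = (0, 0)
  -> stationarity OK
Primal feasibility (all g_i <= 0): OK
Dual feasibility (all lambda_i >= 0): OK
Complementary slackness (lambda_i * g_i(x) = 0 for all i): OK

Verdict: yes, KKT holds.

yes


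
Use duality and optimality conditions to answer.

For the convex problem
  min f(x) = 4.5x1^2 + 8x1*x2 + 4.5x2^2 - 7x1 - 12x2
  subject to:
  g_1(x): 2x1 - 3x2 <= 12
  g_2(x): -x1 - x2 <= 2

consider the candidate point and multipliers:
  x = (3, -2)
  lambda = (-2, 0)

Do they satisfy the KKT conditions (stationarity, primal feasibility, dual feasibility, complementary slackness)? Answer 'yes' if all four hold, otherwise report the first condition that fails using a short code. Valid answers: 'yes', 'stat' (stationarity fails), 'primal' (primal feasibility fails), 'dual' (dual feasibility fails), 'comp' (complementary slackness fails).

Gradient of f: grad f(x) = Q x + c = (4, -6)
Constraint values g_i(x) = a_i^T x - b_i:
  g_1((3, -2)) = 0
  g_2((3, -2)) = -3
Stationarity residual: grad f(x) + sum_i lambda_i a_i = (0, 0)
  -> stationarity OK
Primal feasibility (all g_i <= 0): OK
Dual feasibility (all lambda_i >= 0): FAILS
Complementary slackness (lambda_i * g_i(x) = 0 for all i): OK

Verdict: the first failing condition is dual_feasibility -> dual.

dual


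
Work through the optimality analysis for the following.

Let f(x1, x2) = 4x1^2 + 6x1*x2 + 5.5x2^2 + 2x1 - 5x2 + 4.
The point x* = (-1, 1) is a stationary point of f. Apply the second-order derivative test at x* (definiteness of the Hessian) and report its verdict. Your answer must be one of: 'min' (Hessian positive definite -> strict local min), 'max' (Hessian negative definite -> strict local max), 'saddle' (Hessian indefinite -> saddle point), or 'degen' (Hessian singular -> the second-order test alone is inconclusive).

Compute the Hessian H = grad^2 f:
  H = [[8, 6], [6, 11]]
Verify stationarity: grad f(x*) = H x* + g = (0, 0).
Eigenvalues of H: 3.3153, 15.6847.
Both eigenvalues > 0, so H is positive definite -> x* is a strict local min.

min


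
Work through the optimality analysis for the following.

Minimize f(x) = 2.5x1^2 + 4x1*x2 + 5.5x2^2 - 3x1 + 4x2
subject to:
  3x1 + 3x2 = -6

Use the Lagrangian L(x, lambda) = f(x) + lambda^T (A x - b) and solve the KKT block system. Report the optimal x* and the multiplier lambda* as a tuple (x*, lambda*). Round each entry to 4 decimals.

Form the Lagrangian:
  L(x, lambda) = (1/2) x^T Q x + c^T x + lambda^T (A x - b)
Stationarity (grad_x L = 0): Q x + c + A^T lambda = 0.
Primal feasibility: A x = b.

This gives the KKT block system:
  [ Q   A^T ] [ x     ]   [-c ]
  [ A    0  ] [ lambda ] = [ b ]

Solving the linear system:
  x*      = (-0.875, -1.125)
  lambda* = (3.9583)
  f(x*)   = 10.9375

x* = (-0.875, -1.125), lambda* = (3.9583)


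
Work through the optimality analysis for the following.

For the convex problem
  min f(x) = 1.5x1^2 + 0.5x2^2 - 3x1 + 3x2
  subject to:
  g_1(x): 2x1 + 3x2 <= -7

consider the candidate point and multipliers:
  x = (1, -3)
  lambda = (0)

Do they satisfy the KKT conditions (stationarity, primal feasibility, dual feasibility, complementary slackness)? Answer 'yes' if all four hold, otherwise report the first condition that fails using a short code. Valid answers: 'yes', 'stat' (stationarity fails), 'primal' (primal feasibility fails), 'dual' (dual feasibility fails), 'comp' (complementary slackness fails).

Gradient of f: grad f(x) = Q x + c = (0, 0)
Constraint values g_i(x) = a_i^T x - b_i:
  g_1((1, -3)) = 0
Stationarity residual: grad f(x) + sum_i lambda_i a_i = (0, 0)
  -> stationarity OK
Primal feasibility (all g_i <= 0): OK
Dual feasibility (all lambda_i >= 0): OK
Complementary slackness (lambda_i * g_i(x) = 0 for all i): OK

Verdict: yes, KKT holds.

yes


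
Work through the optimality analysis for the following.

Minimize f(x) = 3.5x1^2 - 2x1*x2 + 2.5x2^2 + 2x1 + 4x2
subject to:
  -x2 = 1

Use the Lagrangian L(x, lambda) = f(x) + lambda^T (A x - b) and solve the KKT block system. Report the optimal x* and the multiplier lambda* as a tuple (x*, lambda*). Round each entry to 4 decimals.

Form the Lagrangian:
  L(x, lambda) = (1/2) x^T Q x + c^T x + lambda^T (A x - b)
Stationarity (grad_x L = 0): Q x + c + A^T lambda = 0.
Primal feasibility: A x = b.

This gives the KKT block system:
  [ Q   A^T ] [ x     ]   [-c ]
  [ A    0  ] [ lambda ] = [ b ]

Solving the linear system:
  x*      = (-0.5714, -1)
  lambda* = (0.1429)
  f(x*)   = -2.6429

x* = (-0.5714, -1), lambda* = (0.1429)


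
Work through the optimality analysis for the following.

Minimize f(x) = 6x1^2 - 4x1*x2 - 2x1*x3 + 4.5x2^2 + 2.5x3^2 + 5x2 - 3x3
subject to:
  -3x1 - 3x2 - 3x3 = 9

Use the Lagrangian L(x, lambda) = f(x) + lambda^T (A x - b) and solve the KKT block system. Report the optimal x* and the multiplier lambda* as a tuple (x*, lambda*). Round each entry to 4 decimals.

Form the Lagrangian:
  L(x, lambda) = (1/2) x^T Q x + c^T x + lambda^T (A x - b)
Stationarity (grad_x L = 0): Q x + c + A^T lambda = 0.
Primal feasibility: A x = b.

This gives the KKT block system:
  [ Q   A^T ] [ x     ]   [-c ]
  [ A    0  ] [ lambda ] = [ b ]

Solving the linear system:
  x*      = (-0.9368, -1.4421, -0.6211)
  lambda* = (-1.4105)
  f(x*)   = 3.6737

x* = (-0.9368, -1.4421, -0.6211), lambda* = (-1.4105)


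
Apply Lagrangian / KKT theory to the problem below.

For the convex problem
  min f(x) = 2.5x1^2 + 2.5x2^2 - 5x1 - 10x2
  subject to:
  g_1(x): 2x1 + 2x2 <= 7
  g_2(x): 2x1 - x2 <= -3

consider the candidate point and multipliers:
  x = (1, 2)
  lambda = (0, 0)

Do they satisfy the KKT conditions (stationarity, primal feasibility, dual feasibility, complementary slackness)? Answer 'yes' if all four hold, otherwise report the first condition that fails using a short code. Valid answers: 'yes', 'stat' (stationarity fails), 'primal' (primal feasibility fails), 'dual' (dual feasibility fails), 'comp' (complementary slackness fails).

Gradient of f: grad f(x) = Q x + c = (0, 0)
Constraint values g_i(x) = a_i^T x - b_i:
  g_1((1, 2)) = -1
  g_2((1, 2)) = 3
Stationarity residual: grad f(x) + sum_i lambda_i a_i = (0, 0)
  -> stationarity OK
Primal feasibility (all g_i <= 0): FAILS
Dual feasibility (all lambda_i >= 0): OK
Complementary slackness (lambda_i * g_i(x) = 0 for all i): OK

Verdict: the first failing condition is primal_feasibility -> primal.

primal


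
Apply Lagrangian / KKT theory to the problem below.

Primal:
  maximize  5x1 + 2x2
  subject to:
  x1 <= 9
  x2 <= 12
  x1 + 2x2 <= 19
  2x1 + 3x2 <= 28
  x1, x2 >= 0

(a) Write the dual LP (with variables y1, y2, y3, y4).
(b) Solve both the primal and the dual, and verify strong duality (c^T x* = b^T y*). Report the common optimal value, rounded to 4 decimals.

The standard primal-dual pair for 'max c^T x s.t. A x <= b, x >= 0' is:
  Dual:  min b^T y  s.t.  A^T y >= c,  y >= 0.

So the dual LP is:
  minimize  9y1 + 12y2 + 19y3 + 28y4
  subject to:
    y1 + y3 + 2y4 >= 5
    y2 + 2y3 + 3y4 >= 2
    y1, y2, y3, y4 >= 0

Solving the primal: x* = (9, 3.3333).
  primal value c^T x* = 51.6667.
Solving the dual: y* = (3.6667, 0, 0, 0.6667).
  dual value b^T y* = 51.6667.
Strong duality: c^T x* = b^T y*. Confirmed.

51.6667


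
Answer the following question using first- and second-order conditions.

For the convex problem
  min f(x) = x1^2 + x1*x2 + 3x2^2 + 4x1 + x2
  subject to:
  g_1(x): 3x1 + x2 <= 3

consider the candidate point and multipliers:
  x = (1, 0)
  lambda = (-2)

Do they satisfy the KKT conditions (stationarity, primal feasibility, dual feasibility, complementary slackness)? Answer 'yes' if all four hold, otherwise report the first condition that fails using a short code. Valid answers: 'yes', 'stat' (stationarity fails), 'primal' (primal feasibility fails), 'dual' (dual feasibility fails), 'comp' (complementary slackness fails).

Gradient of f: grad f(x) = Q x + c = (6, 2)
Constraint values g_i(x) = a_i^T x - b_i:
  g_1((1, 0)) = 0
Stationarity residual: grad f(x) + sum_i lambda_i a_i = (0, 0)
  -> stationarity OK
Primal feasibility (all g_i <= 0): OK
Dual feasibility (all lambda_i >= 0): FAILS
Complementary slackness (lambda_i * g_i(x) = 0 for all i): OK

Verdict: the first failing condition is dual_feasibility -> dual.

dual


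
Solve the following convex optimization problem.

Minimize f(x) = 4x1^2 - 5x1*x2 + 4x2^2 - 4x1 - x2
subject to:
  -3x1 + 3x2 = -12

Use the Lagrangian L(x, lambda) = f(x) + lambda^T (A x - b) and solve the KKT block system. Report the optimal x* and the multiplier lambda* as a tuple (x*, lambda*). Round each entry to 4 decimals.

Form the Lagrangian:
  L(x, lambda) = (1/2) x^T Q x + c^T x + lambda^T (A x - b)
Stationarity (grad_x L = 0): Q x + c + A^T lambda = 0.
Primal feasibility: A x = b.

This gives the KKT block system:
  [ Q   A^T ] [ x     ]   [-c ]
  [ A    0  ] [ lambda ] = [ b ]

Solving the linear system:
  x*      = (2.8333, -1.1667)
  lambda* = (8.1667)
  f(x*)   = 43.9167

x* = (2.8333, -1.1667), lambda* = (8.1667)


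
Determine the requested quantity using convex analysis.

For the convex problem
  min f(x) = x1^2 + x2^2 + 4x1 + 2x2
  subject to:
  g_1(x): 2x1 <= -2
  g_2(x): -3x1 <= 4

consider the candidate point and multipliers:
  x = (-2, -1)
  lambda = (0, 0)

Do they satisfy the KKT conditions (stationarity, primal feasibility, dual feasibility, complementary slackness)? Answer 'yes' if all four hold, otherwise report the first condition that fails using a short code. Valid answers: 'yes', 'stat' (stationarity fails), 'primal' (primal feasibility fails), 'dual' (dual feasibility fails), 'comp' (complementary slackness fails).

Gradient of f: grad f(x) = Q x + c = (0, 0)
Constraint values g_i(x) = a_i^T x - b_i:
  g_1((-2, -1)) = -2
  g_2((-2, -1)) = 2
Stationarity residual: grad f(x) + sum_i lambda_i a_i = (0, 0)
  -> stationarity OK
Primal feasibility (all g_i <= 0): FAILS
Dual feasibility (all lambda_i >= 0): OK
Complementary slackness (lambda_i * g_i(x) = 0 for all i): OK

Verdict: the first failing condition is primal_feasibility -> primal.

primal


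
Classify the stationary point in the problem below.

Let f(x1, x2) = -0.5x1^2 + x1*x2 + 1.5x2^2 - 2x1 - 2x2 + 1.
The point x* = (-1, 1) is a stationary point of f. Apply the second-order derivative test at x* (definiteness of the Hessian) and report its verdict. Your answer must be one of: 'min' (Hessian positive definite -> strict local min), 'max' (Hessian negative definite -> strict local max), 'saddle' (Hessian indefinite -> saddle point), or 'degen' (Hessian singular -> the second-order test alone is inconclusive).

Compute the Hessian H = grad^2 f:
  H = [[-1, 1], [1, 3]]
Verify stationarity: grad f(x*) = H x* + g = (0, 0).
Eigenvalues of H: -1.2361, 3.2361.
Eigenvalues have mixed signs, so H is indefinite -> x* is a saddle point.

saddle


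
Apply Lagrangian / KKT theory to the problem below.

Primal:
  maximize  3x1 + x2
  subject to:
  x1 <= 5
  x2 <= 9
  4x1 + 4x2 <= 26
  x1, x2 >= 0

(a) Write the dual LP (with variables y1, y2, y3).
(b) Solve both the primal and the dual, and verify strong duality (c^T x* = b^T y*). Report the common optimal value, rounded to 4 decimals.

The standard primal-dual pair for 'max c^T x s.t. A x <= b, x >= 0' is:
  Dual:  min b^T y  s.t.  A^T y >= c,  y >= 0.

So the dual LP is:
  minimize  5y1 + 9y2 + 26y3
  subject to:
    y1 + 4y3 >= 3
    y2 + 4y3 >= 1
    y1, y2, y3 >= 0

Solving the primal: x* = (5, 1.5).
  primal value c^T x* = 16.5.
Solving the dual: y* = (2, 0, 0.25).
  dual value b^T y* = 16.5.
Strong duality: c^T x* = b^T y*. Confirmed.

16.5


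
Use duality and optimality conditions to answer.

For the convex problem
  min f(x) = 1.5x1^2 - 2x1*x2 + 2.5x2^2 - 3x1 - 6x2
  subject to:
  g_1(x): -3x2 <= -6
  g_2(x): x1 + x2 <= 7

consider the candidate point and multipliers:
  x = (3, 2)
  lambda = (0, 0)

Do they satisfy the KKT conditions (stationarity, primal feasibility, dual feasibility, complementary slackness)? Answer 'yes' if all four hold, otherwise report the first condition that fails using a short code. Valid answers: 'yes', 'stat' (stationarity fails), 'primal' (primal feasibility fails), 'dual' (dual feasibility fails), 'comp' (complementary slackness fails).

Gradient of f: grad f(x) = Q x + c = (2, -2)
Constraint values g_i(x) = a_i^T x - b_i:
  g_1((3, 2)) = 0
  g_2((3, 2)) = -2
Stationarity residual: grad f(x) + sum_i lambda_i a_i = (2, -2)
  -> stationarity FAILS
Primal feasibility (all g_i <= 0): OK
Dual feasibility (all lambda_i >= 0): OK
Complementary slackness (lambda_i * g_i(x) = 0 for all i): OK

Verdict: the first failing condition is stationarity -> stat.

stat


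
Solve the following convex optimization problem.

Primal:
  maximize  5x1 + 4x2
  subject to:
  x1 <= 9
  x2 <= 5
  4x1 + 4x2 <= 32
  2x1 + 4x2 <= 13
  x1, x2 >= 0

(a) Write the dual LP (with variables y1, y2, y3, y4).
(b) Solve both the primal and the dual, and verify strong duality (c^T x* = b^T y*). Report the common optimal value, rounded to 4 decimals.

The standard primal-dual pair for 'max c^T x s.t. A x <= b, x >= 0' is:
  Dual:  min b^T y  s.t.  A^T y >= c,  y >= 0.

So the dual LP is:
  minimize  9y1 + 5y2 + 32y3 + 13y4
  subject to:
    y1 + 4y3 + 2y4 >= 5
    y2 + 4y3 + 4y4 >= 4
    y1, y2, y3, y4 >= 0

Solving the primal: x* = (6.5, 0).
  primal value c^T x* = 32.5.
Solving the dual: y* = (0, 0, 0, 2.5).
  dual value b^T y* = 32.5.
Strong duality: c^T x* = b^T y*. Confirmed.

32.5


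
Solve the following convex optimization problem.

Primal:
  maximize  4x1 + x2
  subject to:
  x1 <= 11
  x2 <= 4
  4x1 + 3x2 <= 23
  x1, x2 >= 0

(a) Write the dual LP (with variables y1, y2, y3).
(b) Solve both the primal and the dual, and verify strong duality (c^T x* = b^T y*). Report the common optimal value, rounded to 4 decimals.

The standard primal-dual pair for 'max c^T x s.t. A x <= b, x >= 0' is:
  Dual:  min b^T y  s.t.  A^T y >= c,  y >= 0.

So the dual LP is:
  minimize  11y1 + 4y2 + 23y3
  subject to:
    y1 + 4y3 >= 4
    y2 + 3y3 >= 1
    y1, y2, y3 >= 0

Solving the primal: x* = (5.75, 0).
  primal value c^T x* = 23.
Solving the dual: y* = (0, 0, 1).
  dual value b^T y* = 23.
Strong duality: c^T x* = b^T y*. Confirmed.

23


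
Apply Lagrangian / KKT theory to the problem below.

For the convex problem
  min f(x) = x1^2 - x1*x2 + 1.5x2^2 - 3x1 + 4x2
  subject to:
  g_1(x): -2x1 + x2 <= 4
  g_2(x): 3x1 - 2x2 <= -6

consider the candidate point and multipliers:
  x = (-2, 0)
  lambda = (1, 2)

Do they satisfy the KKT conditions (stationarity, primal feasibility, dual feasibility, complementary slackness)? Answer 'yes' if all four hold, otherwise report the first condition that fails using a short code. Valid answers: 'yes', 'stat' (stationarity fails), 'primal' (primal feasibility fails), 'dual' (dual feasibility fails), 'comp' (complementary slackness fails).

Gradient of f: grad f(x) = Q x + c = (-7, 6)
Constraint values g_i(x) = a_i^T x - b_i:
  g_1((-2, 0)) = 0
  g_2((-2, 0)) = 0
Stationarity residual: grad f(x) + sum_i lambda_i a_i = (-3, 3)
  -> stationarity FAILS
Primal feasibility (all g_i <= 0): OK
Dual feasibility (all lambda_i >= 0): OK
Complementary slackness (lambda_i * g_i(x) = 0 for all i): OK

Verdict: the first failing condition is stationarity -> stat.

stat


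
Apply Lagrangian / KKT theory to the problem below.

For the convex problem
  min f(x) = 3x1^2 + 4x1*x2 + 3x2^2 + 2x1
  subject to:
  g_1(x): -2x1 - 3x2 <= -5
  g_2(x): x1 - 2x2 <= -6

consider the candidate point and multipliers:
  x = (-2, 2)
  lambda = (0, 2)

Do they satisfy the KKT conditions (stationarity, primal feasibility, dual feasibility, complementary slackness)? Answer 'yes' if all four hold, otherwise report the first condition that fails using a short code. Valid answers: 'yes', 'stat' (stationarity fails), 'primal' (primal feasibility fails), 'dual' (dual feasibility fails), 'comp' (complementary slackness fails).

Gradient of f: grad f(x) = Q x + c = (-2, 4)
Constraint values g_i(x) = a_i^T x - b_i:
  g_1((-2, 2)) = 3
  g_2((-2, 2)) = 0
Stationarity residual: grad f(x) + sum_i lambda_i a_i = (0, 0)
  -> stationarity OK
Primal feasibility (all g_i <= 0): FAILS
Dual feasibility (all lambda_i >= 0): OK
Complementary slackness (lambda_i * g_i(x) = 0 for all i): OK

Verdict: the first failing condition is primal_feasibility -> primal.

primal


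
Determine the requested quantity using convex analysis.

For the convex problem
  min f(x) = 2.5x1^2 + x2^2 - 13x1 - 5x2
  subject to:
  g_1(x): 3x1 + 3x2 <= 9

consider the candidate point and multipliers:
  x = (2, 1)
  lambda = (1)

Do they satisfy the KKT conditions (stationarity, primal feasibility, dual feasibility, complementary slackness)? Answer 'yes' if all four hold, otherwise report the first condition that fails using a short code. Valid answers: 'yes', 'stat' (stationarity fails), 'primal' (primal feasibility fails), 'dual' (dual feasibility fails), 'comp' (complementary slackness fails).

Gradient of f: grad f(x) = Q x + c = (-3, -3)
Constraint values g_i(x) = a_i^T x - b_i:
  g_1((2, 1)) = 0
Stationarity residual: grad f(x) + sum_i lambda_i a_i = (0, 0)
  -> stationarity OK
Primal feasibility (all g_i <= 0): OK
Dual feasibility (all lambda_i >= 0): OK
Complementary slackness (lambda_i * g_i(x) = 0 for all i): OK

Verdict: yes, KKT holds.

yes


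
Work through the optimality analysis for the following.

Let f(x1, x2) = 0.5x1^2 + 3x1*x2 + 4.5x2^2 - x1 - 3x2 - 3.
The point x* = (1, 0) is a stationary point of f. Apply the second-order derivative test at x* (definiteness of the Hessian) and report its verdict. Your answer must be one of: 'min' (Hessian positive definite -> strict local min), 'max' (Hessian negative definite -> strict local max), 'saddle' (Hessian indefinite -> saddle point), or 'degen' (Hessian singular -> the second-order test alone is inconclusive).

Compute the Hessian H = grad^2 f:
  H = [[1, 3], [3, 9]]
Verify stationarity: grad f(x*) = H x* + g = (0, 0).
Eigenvalues of H: 0, 10.
H has a zero eigenvalue (singular; positive semidefinite but not definite), so H is neither positive definite, negative definite, nor indefinite. The second-order test alone is inconclusive -> degen.
(Indeed, f is constant along the null direction of H through x*, so x* is not a strict local extremum.)

degen


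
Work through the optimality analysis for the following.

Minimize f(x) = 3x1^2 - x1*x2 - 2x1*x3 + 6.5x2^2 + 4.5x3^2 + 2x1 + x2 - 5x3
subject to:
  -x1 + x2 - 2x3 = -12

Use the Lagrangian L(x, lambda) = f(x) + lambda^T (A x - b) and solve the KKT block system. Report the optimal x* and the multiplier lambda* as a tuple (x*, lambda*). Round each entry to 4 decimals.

Form the Lagrangian:
  L(x, lambda) = (1/2) x^T Q x + c^T x + lambda^T (A x - b)
Stationarity (grad_x L = 0): Q x + c + A^T lambda = 0.
Primal feasibility: A x = b.

This gives the KKT block system:
  [ Q   A^T ] [ x     ]   [-c ]
  [ A    0  ] [ lambda ] = [ b ]

Solving the linear system:
  x*      = (3.0217, -0.83, 4.0741)
  lambda* = (12.8119)
  f(x*)   = 69.2929

x* = (3.0217, -0.83, 4.0741), lambda* = (12.8119)


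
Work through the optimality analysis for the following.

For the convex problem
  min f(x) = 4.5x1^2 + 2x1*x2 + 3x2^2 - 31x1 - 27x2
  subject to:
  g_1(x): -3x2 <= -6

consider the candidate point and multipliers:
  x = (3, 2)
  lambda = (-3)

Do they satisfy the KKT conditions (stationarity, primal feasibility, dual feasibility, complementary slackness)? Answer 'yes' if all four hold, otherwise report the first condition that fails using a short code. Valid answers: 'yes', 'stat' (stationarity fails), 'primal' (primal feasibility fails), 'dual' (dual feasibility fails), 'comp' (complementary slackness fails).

Gradient of f: grad f(x) = Q x + c = (0, -9)
Constraint values g_i(x) = a_i^T x - b_i:
  g_1((3, 2)) = 0
Stationarity residual: grad f(x) + sum_i lambda_i a_i = (0, 0)
  -> stationarity OK
Primal feasibility (all g_i <= 0): OK
Dual feasibility (all lambda_i >= 0): FAILS
Complementary slackness (lambda_i * g_i(x) = 0 for all i): OK

Verdict: the first failing condition is dual_feasibility -> dual.

dual


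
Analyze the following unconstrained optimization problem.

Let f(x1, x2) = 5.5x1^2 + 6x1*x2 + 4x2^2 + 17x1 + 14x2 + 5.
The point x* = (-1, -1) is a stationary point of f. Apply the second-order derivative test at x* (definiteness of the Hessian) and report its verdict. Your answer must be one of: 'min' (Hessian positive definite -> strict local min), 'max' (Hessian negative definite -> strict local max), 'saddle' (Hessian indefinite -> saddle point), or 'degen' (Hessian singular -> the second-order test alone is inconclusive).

Compute the Hessian H = grad^2 f:
  H = [[11, 6], [6, 8]]
Verify stationarity: grad f(x*) = H x* + g = (0, 0).
Eigenvalues of H: 3.3153, 15.6847.
Both eigenvalues > 0, so H is positive definite -> x* is a strict local min.

min


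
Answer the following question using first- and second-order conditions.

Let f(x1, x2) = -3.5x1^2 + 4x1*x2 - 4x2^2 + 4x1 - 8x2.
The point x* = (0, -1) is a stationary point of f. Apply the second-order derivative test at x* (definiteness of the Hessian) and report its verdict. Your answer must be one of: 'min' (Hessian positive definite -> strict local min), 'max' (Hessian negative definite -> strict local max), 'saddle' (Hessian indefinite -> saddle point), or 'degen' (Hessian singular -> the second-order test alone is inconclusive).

Compute the Hessian H = grad^2 f:
  H = [[-7, 4], [4, -8]]
Verify stationarity: grad f(x*) = H x* + g = (0, 0).
Eigenvalues of H: -11.5311, -3.4689.
Both eigenvalues < 0, so H is negative definite -> x* is a strict local max.

max


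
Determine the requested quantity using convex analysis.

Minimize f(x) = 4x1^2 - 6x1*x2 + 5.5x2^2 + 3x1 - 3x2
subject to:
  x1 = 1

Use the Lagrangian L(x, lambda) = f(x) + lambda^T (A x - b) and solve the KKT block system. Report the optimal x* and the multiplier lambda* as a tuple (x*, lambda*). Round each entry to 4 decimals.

Form the Lagrangian:
  L(x, lambda) = (1/2) x^T Q x + c^T x + lambda^T (A x - b)
Stationarity (grad_x L = 0): Q x + c + A^T lambda = 0.
Primal feasibility: A x = b.

This gives the KKT block system:
  [ Q   A^T ] [ x     ]   [-c ]
  [ A    0  ] [ lambda ] = [ b ]

Solving the linear system:
  x*      = (1, 0.8182)
  lambda* = (-6.0909)
  f(x*)   = 3.3182

x* = (1, 0.8182), lambda* = (-6.0909)


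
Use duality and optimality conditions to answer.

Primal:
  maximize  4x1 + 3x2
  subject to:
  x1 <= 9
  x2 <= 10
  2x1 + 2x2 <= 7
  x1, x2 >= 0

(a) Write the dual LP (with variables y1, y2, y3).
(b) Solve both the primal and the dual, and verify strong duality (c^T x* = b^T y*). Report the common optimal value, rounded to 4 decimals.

The standard primal-dual pair for 'max c^T x s.t. A x <= b, x >= 0' is:
  Dual:  min b^T y  s.t.  A^T y >= c,  y >= 0.

So the dual LP is:
  minimize  9y1 + 10y2 + 7y3
  subject to:
    y1 + 2y3 >= 4
    y2 + 2y3 >= 3
    y1, y2, y3 >= 0

Solving the primal: x* = (3.5, 0).
  primal value c^T x* = 14.
Solving the dual: y* = (0, 0, 2).
  dual value b^T y* = 14.
Strong duality: c^T x* = b^T y*. Confirmed.

14


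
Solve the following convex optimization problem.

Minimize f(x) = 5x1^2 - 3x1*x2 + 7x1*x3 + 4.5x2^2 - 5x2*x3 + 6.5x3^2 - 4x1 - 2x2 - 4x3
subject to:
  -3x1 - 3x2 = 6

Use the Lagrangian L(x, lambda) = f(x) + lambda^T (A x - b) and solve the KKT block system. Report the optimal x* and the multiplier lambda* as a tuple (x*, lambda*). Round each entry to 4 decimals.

Form the Lagrangian:
  L(x, lambda) = (1/2) x^T Q x + c^T x + lambda^T (A x - b)
Stationarity (grad_x L = 0): Q x + c + A^T lambda = 0.
Primal feasibility: A x = b.

This gives the KKT block system:
  [ Q   A^T ] [ x     ]   [-c ]
  [ A    0  ] [ lambda ] = [ b ]

Solving the linear system:
  x*      = (-1.1823, -0.8177, 0.6298)
  lambda* = (-2.9871)
  f(x*)   = 10.884

x* = (-1.1823, -0.8177, 0.6298), lambda* = (-2.9871)


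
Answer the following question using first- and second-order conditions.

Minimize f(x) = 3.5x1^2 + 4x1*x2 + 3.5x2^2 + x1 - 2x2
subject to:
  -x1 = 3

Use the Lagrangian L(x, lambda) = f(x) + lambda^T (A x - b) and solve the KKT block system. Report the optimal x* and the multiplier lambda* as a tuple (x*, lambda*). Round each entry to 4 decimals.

Form the Lagrangian:
  L(x, lambda) = (1/2) x^T Q x + c^T x + lambda^T (A x - b)
Stationarity (grad_x L = 0): Q x + c + A^T lambda = 0.
Primal feasibility: A x = b.

This gives the KKT block system:
  [ Q   A^T ] [ x     ]   [-c ]
  [ A    0  ] [ lambda ] = [ b ]

Solving the linear system:
  x*      = (-3, 2)
  lambda* = (-12)
  f(x*)   = 14.5

x* = (-3, 2), lambda* = (-12)


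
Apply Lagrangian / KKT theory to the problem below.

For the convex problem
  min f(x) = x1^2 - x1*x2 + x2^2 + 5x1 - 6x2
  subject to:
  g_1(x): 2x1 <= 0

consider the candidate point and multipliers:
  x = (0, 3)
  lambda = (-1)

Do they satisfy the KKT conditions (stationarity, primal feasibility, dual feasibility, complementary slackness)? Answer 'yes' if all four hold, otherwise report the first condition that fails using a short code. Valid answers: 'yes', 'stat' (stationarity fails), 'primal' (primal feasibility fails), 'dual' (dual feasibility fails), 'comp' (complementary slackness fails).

Gradient of f: grad f(x) = Q x + c = (2, 0)
Constraint values g_i(x) = a_i^T x - b_i:
  g_1((0, 3)) = 0
Stationarity residual: grad f(x) + sum_i lambda_i a_i = (0, 0)
  -> stationarity OK
Primal feasibility (all g_i <= 0): OK
Dual feasibility (all lambda_i >= 0): FAILS
Complementary slackness (lambda_i * g_i(x) = 0 for all i): OK

Verdict: the first failing condition is dual_feasibility -> dual.

dual


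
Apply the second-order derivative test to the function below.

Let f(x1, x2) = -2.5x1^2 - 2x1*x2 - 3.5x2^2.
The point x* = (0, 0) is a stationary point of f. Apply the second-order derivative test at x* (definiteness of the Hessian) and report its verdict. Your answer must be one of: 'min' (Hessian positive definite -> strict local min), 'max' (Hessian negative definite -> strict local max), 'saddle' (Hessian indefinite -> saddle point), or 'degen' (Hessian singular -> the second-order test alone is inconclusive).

Compute the Hessian H = grad^2 f:
  H = [[-5, -2], [-2, -7]]
Verify stationarity: grad f(x*) = H x* + g = (0, 0).
Eigenvalues of H: -8.2361, -3.7639.
Both eigenvalues < 0, so H is negative definite -> x* is a strict local max.

max
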